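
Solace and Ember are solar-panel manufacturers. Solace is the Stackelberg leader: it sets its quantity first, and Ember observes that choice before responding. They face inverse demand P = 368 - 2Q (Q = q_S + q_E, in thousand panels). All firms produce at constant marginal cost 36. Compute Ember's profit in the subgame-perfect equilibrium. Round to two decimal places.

Solve by backward induction. Given q_S, the follower Ember maximises π_E = (368 - 2q_S - 2q_E)q_E - 36q_E.
∂π_E/∂q_E = 332 - 2q_S - 4q_E = 0 gives the reaction function q_E = (332 - 2q_S)/4.
Solace substitutes q_E(q_S) into its own profit: π_S = q_S(368 - 2q_S - (332 - 2q_S)/2) - 36q_S = (202 - q_S)q_S - 36q_S.
Maximising: ∂π_S/∂q_S = 166 - 2q_S = 0, giving q_S = 83.
Then q_E = (332 - 2·83)/4 = 83/2.
Price P = 368 - 2·(249/2) = 119.
Ember's profit: (119 - 36)·(83/2) = 3444.5000.

3444.50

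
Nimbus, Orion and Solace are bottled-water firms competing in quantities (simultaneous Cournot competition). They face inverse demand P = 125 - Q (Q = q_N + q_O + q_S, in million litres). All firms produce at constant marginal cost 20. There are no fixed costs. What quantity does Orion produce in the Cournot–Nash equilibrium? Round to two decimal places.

26.25

A representative firm's profit is π_i = q_i(125 - Q) - 20q_i.
First-order condition (treating rivals' output as given): 105 - 2q_i - Σ_{j≠i} q_j = 0.
By symmetry each firm produces the same amount; substituting Σ_{j≠i} q_j = 2q_i yields q_i = 105/4.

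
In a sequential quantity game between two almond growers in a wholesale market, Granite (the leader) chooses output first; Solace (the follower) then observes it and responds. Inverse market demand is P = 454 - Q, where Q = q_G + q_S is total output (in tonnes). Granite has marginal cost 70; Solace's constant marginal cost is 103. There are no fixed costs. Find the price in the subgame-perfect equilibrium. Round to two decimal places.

174.25

Solve by backward induction. Given q_G, the follower Solace maximises π_S = (454 - q_G - q_S)q_S - 103q_S.
Setting the follower's marginal profit to zero, 351 - q_G - 2q_S = 0, i.e. q_S = (351 - q_G)/2.
The leader anticipates this reaction. Substituting into P = 454 - Q gives P = 557/2 - (1/2)q_G, so π_G = (557/2 - (1/2)q_G)q_G - 70q_G.
The leader's first-order condition 417/2 - q_G = 0 yields q_G = 417/2.
Then q_S = (351 - 417/2)/2 = 285/4.
Total output Q = 1119/4, so price P = 454 - 1119/4 = 697/4.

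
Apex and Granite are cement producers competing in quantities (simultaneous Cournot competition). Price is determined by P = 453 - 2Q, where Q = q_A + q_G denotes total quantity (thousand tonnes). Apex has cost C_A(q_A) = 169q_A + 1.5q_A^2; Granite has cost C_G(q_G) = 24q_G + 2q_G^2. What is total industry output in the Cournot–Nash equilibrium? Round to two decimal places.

74.02

Apex's profit: π_A = (453 - 2Q)q_A - (169q_A + (3/2)q_A²). Setting ∂π_A/∂q_A = 0: 284 - 7q_A - 2(q_G) = 0.
Granite's profit: π_G = (453 - 2Q)q_G - (24q_G + 2q_G²). Setting ∂π_G/∂q_G = 0: 429 - 8q_G - 2(q_A) = 0.
Best responses: q_A = (284 - 2q_G)/7, q_G = (429 - 2q_A)/8.
Substituting one into the other gives q_A = 707/26 and q_G = 46.8269.
Total output Q = 707/26 + 46.8269 = 74.0192.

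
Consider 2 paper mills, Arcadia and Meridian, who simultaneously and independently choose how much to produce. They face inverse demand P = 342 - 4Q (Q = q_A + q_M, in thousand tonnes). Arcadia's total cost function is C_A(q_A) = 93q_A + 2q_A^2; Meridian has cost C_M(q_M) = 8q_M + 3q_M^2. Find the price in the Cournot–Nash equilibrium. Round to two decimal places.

206.16

Arcadia's profit: π_A = (342 - 4Q)q_A - (93q_A + 2q_A²). Setting ∂π_A/∂q_A = 0: 249 - 12q_A - 4(q_M) = 0.
Meridian's profit: π_M = (342 - 4Q)q_M - (8q_M + 3q_M²). Setting ∂π_M/∂q_M = 0: 334 - 14q_M - 4(q_A) = 0.
Best responses: q_A = (249 - 4q_M)/12, q_M = (334 - 4q_A)/14.
Substituting one into the other gives q_A = 1075/76 and q_M = 753/38.
Total output Q = 33.9605, so price P = 342 - 4·33.9605 = 206.1579.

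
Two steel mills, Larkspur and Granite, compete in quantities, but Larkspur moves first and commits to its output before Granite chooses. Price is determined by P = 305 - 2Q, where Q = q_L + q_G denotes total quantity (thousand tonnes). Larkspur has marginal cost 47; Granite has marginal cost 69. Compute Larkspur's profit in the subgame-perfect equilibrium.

The follower Granite best-responds to any q_L: π_G = (305 - 2Q)q_G - 69q_G.
Setting the follower's marginal profit to zero, 236 - 2q_L - 4q_G = 0, i.e. q_G = (236 - 2q_L)/4.
Larkspur substitutes q_G(q_L) into its own profit: π_L = q_L(305 - 2q_L - (236 - 2q_L)/2) - 47q_L = (187 - q_L)q_L - 47q_L.
Maximising: ∂π_L/∂q_L = 140 - 2q_L = 0, giving q_L = 70.
Then q_G = (236 - 2·70)/4 = 24.
Price P = 305 - 2·94 = 117.
Larkspur's profit: (117 - 47)·70 = 4900.

4900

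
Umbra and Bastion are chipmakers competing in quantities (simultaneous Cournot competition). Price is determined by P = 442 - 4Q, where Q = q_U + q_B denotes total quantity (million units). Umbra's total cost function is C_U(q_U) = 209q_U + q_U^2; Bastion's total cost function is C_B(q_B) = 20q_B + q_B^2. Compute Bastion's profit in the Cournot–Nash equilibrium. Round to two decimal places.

7660.82

Umbra's profit: π_U = (442 - 4Q)q_U - (209q_U + q_U²). Setting ∂π_U/∂q_U = 0: 233 - 10q_U - 4(q_B) = 0.
Bastion's profit: π_B = (442 - 4Q)q_B - (20q_B + q_B²). Setting ∂π_B/∂q_B = 0: 422 - 10q_B - 4(q_U) = 0.
Rearranging gives the reaction functions q_U = (233 - 4q_B)/10 and q_B = (422 - 4q_U)/10.
Solving the pair: q_U = 107/14, q_B = 274/7.
Price P = 442 - 4·(655/14) = 1784/7.
Bastion's profit: (1784/7)·(274/7) - 20·(274/7) - (274/7)² = 7660.8163.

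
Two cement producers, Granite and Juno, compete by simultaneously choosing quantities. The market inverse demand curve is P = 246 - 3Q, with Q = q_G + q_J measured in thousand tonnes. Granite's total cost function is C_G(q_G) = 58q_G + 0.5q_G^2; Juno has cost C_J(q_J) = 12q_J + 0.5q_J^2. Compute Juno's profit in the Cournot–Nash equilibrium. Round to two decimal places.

2523.23

Granite's profit: π_G = (246 - 3Q)q_G - (58q_G + (1/2)q_G²). Setting ∂π_G/∂q_G = 0: 188 - 7q_G - 3(q_J) = 0.
Juno's first-order condition: 234 - 7q_J - 3(q_G) = 0.
So q_G = (188 - 3q_J)/7 and q_J = (234 - 3q_G)/7.
Solving the pair: q_G = 307/20, q_J = 537/20.
Price P = 246 - 3·(211/5) = 597/5.
Juno's profit: (597/5)·(537/20) - 12·(537/20) - (1/2)(537/20)² = 2523.2288.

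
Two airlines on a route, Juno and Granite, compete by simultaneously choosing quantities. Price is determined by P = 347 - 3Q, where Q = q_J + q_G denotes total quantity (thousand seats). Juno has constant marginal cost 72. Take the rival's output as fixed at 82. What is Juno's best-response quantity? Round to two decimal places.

4.83

With the rival's output fixed at 82, Juno's profit is π_J = (347 - 3·82 - 3q_J)q_J - (72q_J) = (101 - 3q_J)q_J - (72q_J).
∂π_J/∂q_J = 29 - 6q_J = 0, so q_J = 29/6.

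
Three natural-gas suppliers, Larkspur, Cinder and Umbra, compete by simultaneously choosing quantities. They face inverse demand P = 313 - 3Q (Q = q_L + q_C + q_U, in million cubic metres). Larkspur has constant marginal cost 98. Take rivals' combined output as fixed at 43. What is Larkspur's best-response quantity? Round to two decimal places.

With rivals' combined output fixed at 43, Larkspur's profit is π_L = (313 - 3·43 - 3q_L)q_L - (98q_L) = (184 - 3q_L)q_L - (98q_L).
∂π_L/∂q_L = 86 - 6q_L = 0, so q_L = 43/3.

14.33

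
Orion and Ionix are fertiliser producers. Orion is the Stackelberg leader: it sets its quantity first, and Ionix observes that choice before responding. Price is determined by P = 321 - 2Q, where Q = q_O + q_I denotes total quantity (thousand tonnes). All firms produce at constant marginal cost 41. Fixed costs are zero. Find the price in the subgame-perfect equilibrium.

111

Solve by backward induction. Given q_O, the follower Ionix maximises π_I = (321 - 2q_O - 2q_I)q_I - 41q_I.
Setting the follower's marginal profit to zero, 280 - 2q_O - 4q_I = 0, i.e. q_I = (280 - 2q_O)/4.
The leader anticipates this reaction. Substituting into P = 321 - 2Q gives P = 181 - q_O, so π_O = (181 - q_O)q_O - 41q_O.
Leader FOC: 140 - 2q_O = 0, so q_O = 70.
Then q_I = (280 - 2·70)/4 = 35.
Total output Q = 105, so price P = 321 - 2·105 = 111.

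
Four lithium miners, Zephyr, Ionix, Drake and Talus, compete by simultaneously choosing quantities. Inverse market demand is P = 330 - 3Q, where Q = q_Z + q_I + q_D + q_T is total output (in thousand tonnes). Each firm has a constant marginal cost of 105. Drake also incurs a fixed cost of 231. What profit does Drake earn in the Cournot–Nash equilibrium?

444

A representative firm's profit is π_i = q_i(330 - 3Q) - 105q_i.
First-order condition (treating rivals' output as given): 225 - 6q_i - 3·Σ_{j≠i} q_j = 0.
With identical firms every q_j equals q_i, so Σ_{j≠i} q_j = 3q_i and 225 = 15q_i, giving q_i = 15.
Price P = 330 - 3·60 = 150.
Drake's profit: (150 - 105)·15 - 231 = 444.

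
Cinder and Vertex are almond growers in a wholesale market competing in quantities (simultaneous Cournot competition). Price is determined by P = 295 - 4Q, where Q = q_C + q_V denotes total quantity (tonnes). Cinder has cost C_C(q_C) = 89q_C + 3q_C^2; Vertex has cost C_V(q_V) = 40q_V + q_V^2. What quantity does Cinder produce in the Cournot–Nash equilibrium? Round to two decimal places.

Cinder's profit: π_C = (295 - 4Q)q_C - (89q_C + 3q_C²). Setting ∂π_C/∂q_C = 0: 206 - 14q_C - 4(q_V) = 0.
Vertex's first-order condition: 255 - 10q_V - 4(q_C) = 0.
Best responses: q_C = (206 - 4q_V)/14, q_V = (255 - 4q_C)/10.
Substituting one into the other gives q_C = 260/31 and q_V = 1373/62.

8.39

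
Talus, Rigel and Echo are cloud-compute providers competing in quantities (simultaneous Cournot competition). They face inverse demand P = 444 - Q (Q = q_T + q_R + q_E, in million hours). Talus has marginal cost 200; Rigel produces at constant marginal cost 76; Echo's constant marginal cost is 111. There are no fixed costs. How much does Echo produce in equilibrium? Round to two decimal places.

Talus's profit: π_T = (444 - Q)q_T - (200q_T). Setting ∂π_T/∂q_T = 0: 244 - 2q_T - (q_R + q_E) = 0.
Rigel's first-order condition: 368 - 2q_R - (q_T + q_E) = 0.
Echo's first-order condition: 333 - 2q_E - (q_T + q_R) = 0.
Summing all 3 equations gives 945 − 4Q = 0, hence Q = 945/4.
Back-substituting: q_T = (244 − 945/4) = 31/4, q_R = (368 − 945/4) = 527/4, q_E = (333 − 945/4) = 387/4.

96.75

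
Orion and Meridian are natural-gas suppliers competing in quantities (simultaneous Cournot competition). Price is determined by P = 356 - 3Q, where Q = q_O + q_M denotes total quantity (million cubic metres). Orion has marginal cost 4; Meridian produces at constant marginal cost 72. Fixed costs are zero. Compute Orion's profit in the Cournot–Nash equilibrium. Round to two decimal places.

Orion's profit: π_O = (356 - 3Q)q_O - (4q_O). Setting ∂π_O/∂q_O = 0: 352 - 6q_O - 3(q_M) = 0.
Meridian's profit: π_M = (356 - 3Q)q_M - (72q_M). Setting ∂π_M/∂q_M = 0: 284 - 6q_M - 3(q_O) = 0.
Rearranging gives the reaction functions q_O = (352 - 3q_M)/6 and q_M = (284 - 3q_O)/6.
Substituting one into the other gives q_O = 140/3 and q_M = 24.
Price P = 356 - 3·(212/3) = 144.
Orion's profit: (144 - 4)·(140/3) = 6533.3333.

6533.33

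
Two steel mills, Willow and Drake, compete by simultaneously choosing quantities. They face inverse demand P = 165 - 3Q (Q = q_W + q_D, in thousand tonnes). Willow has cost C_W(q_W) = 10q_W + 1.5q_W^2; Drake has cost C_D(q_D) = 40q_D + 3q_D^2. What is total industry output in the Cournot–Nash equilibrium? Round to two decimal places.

Willow's profit: π_W = (165 - 3Q)q_W - (10q_W + (3/2)q_W²). Setting ∂π_W/∂q_W = 0: 155 - 9q_W - 3(q_D) = 0.
Drake's first-order condition: 125 - 12q_D - 3(q_W) = 0.
So q_W = (155 - 3q_D)/9 and q_D = (125 - 3q_W)/12.
Solving the pair: q_W = 15, q_D = 20/3.
Total output Q = 15 + 20/3 = 65/3.

21.67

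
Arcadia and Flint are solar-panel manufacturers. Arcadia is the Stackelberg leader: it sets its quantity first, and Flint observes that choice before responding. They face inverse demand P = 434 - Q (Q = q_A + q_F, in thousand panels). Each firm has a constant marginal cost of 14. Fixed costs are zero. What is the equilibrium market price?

119

The follower Flint best-responds to any q_A: π_F = (434 - Q)q_F - 14q_F.
∂π_F/∂q_F = 420 - q_A - 2q_F = 0 gives the reaction function q_F = (420 - q_A)/2.
Arcadia substitutes q_F(q_A) into its own profit: π_A = q_A(434 - q_A - (420 - q_A)/2) - 14q_A = (224 - (1/2)q_A)q_A - 14q_A.
Leader FOC: 210 - q_A = 0, so q_A = 210.
Then q_F = (420 - 210)/2 = 105.
Total output Q = 315, so price P = 434 - 315 = 119.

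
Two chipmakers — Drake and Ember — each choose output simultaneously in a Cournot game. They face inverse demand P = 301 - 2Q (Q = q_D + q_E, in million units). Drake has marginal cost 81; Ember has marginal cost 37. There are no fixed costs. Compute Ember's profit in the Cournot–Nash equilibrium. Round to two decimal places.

Drake's profit: π_D = (301 - 2Q)q_D - (81q_D). Setting ∂π_D/∂q_D = 0: 220 - 4q_D - 2(q_E) = 0.
Ember's profit: π_E = (301 - 2Q)q_E - (37q_E). Setting ∂π_E/∂q_E = 0: 264 - 4q_E - 2(q_D) = 0.
Best responses: q_D = (220 - 2q_E)/4, q_E = (264 - 2q_D)/4.
Substituting one into the other gives q_D = 88/3 and q_E = 154/3.
Price P = 301 - 2·(242/3) = 419/3.
Ember's profit: (419/3 - 37)·(154/3) = 5270.2222.

5270.22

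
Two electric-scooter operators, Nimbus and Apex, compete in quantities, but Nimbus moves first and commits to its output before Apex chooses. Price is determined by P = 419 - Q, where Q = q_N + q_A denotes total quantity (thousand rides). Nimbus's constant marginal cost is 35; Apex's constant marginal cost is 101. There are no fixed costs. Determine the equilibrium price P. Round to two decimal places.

147.50

The follower Apex best-responds to any q_N: π_A = (419 - Q)q_A - 101q_A.
Setting the follower's marginal profit to zero, 318 - q_N - 2q_A = 0, i.e. q_A = (318 - q_N)/2.
The leader anticipates this reaction. Substituting into P = 419 - Q gives P = 260 - (1/2)q_N, so π_N = (260 - (1/2)q_N)q_N - 35q_N.
The leader's first-order condition 225 - q_N = 0 yields q_N = 225.
Then q_A = (318 - 225)/2 = 93/2.
Total output Q = 543/2, so price P = 419 - 543/2 = 295/2.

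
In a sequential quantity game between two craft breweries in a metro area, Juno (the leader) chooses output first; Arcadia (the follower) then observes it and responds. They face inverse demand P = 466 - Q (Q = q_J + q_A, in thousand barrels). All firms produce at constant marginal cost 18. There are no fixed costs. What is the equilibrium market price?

Solve by backward induction. Given q_J, the follower Arcadia maximises π_A = (466 - q_J - q_A)q_A - 18q_A.
∂π_A/∂q_A = 448 - q_J - 2q_A = 0 gives the reaction function q_A = (448 - q_J)/2.
Juno substitutes q_A(q_J) into its own profit: π_J = q_J(466 - q_J - (448 - q_J)/2) - 18q_J = (242 - (1/2)q_J)q_J - 18q_J.
Leader FOC: 224 - q_J = 0, so q_J = 224.
Then q_A = (448 - 224)/2 = 112.
Total output Q = 336, so price P = 466 - 336 = 130.

130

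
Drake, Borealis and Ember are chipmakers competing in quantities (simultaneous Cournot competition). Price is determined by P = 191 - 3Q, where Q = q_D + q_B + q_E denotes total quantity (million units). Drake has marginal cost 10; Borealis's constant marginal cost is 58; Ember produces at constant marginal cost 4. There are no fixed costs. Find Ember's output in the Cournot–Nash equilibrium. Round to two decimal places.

Drake's profit: π_D = (191 - 3Q)q_D - (10q_D). Setting ∂π_D/∂q_D = 0: 181 - 6q_D - 3(q_B + q_E) = 0.
Borealis's first-order condition: 133 - 6q_B - 3(q_D + q_E) = 0.
Ember's first-order condition: 187 - 6q_E - 3(q_D + q_B) = 0.
Summing all 3 equations gives 501 − 12Q = 0, hence Q = 167/4.
Back-substituting: q_D = (181 − 501/4)/3 = 223/12, q_B = (133 − 501/4)/3 = 31/12, q_E = (187 − 501/4)/3 = 247/12.

20.58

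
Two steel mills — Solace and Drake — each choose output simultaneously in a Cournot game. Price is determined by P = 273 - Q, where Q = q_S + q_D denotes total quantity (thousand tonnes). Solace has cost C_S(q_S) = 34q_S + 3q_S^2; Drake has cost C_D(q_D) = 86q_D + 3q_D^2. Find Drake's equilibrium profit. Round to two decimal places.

1592.39

Solace's profit: π_S = (273 - Q)q_S - (34q_S + 3q_S²). Setting ∂π_S/∂q_S = 0: 239 - 8q_S - (q_D) = 0.
Drake's first-order condition: 187 - 8q_D - (q_S) = 0.
Best responses: q_S = (239 - q_D)/8, q_D = (187 - q_S)/8.
Substituting one into the other gives q_S = 575/21 and q_D = 419/21.
Price P = 273 - 142/3 = 677/3.
Drake's profit: (677/3)·(419/21) - 86·(419/21) - 3(419/21)² = 1592.3900.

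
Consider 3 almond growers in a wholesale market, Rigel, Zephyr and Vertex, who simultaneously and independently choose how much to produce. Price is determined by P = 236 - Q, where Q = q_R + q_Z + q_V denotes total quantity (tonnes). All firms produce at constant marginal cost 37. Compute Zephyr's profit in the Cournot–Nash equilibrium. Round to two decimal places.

2475.06

A representative firm's profit is π_i = q_i(236 - Q) - 37q_i.
First-order condition (treating rivals' output as given): 199 - 2q_i - Σ_{j≠i} q_j = 0.
By symmetry each firm produces the same amount; substituting Σ_{j≠i} q_j = 2q_i yields q_i = 199/4.
Price P = 236 - 597/4 = 347/4.
Zephyr's profit: (347/4 - 37)·(199/4) = 2475.0625.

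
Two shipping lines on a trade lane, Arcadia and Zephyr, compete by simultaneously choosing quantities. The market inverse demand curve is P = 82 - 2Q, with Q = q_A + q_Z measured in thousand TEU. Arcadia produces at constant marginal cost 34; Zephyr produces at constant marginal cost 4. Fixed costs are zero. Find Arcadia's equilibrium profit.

18

Arcadia's profit: π_A = (82 - 2Q)q_A - (34q_A). Setting ∂π_A/∂q_A = 0: 48 - 4q_A - 2(q_Z) = 0.
Zephyr's profit: π_Z = (82 - 2Q)q_Z - (4q_Z). Setting ∂π_Z/∂q_Z = 0: 78 - 4q_Z - 2(q_A) = 0.
So q_A = (48 - 2q_Z)/4 and q_Z = (78 - 2q_A)/4.
Substituting one into the other gives q_A = 3 and q_Z = 18.
Price P = 82 - 2·21 = 40.
Arcadia's profit: (40 - 34)·3 = 18.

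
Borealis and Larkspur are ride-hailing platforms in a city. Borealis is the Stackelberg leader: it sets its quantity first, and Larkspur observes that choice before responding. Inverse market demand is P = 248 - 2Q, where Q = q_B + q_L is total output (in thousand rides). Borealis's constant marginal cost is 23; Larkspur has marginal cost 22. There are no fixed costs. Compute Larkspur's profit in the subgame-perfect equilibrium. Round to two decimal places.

1624.50

The follower Larkspur best-responds to any q_B: π_L = (248 - 2Q)q_L - 22q_L.
Follower FOC: 226 - 2q_B - 4q_L = 0, so q_L(q_B) = (226 - 2q_B)/4.
Borealis substitutes q_L(q_B) into its own profit: π_B = q_B(248 - 2q_B - (226 - 2q_B)/2) - 23q_B = (135 - q_B)q_B - 23q_B.
Leader FOC: 112 - 2q_B = 0, so q_B = 56.
Then q_L = (226 - 2·56)/4 = 57/2.
Price P = 248 - 2·(169/2) = 79.
Larkspur's profit: (79 - 22)·(57/2) = 1624.5000.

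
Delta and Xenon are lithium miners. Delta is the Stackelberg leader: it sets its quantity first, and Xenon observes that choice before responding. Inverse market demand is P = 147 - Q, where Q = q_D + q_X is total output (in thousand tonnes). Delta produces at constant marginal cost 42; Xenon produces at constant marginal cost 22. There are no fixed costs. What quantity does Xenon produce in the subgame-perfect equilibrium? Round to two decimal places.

41.25

The follower Xenon best-responds to any q_D: π_X = (147 - Q)q_X - 22q_X.
Follower FOC: 125 - q_D - 2q_X = 0, so q_X(q_D) = (125 - q_D)/2.
The leader anticipates this reaction. Substituting into P = 147 - Q gives P = 169/2 - (1/2)q_D, so π_D = (169/2 - (1/2)q_D)q_D - 42q_D.
The leader's first-order condition 85/2 - q_D = 0 yields q_D = 85/2.
Then q_X = (125 - 85/2)/2 = 165/4.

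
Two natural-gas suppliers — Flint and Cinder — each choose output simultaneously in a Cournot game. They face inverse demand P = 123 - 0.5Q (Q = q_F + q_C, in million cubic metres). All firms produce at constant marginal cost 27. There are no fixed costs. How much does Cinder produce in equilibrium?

A representative firm's profit is π_i = q_i(123 - 0.5Q) - 27q_i.
Setting ∂π_i/∂q_i = 0 with rivals' quantities fixed: 96 - q_i - (1/2)q_j = 0.
With identical firms every q_j equals q_i, so q_j = q_i and 96 = (3/2)q_i, giving q_i = 64.

64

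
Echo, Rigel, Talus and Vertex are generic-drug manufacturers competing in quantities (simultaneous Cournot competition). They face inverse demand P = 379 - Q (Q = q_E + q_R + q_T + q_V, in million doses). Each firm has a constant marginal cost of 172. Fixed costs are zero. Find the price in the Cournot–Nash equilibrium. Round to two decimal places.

213.40

Each firm earns π_i = (379 - Q)q_i - 172q_i.
Setting ∂π_i/∂q_i = 0 with rivals' quantities fixed: 207 - 2q_i - Σ_{j≠i} q_j = 0.
With identical firms every q_j equals q_i, so Σ_{j≠i} q_j = 3q_i and 207 = 5q_i, giving q_i = 207/5.
Total output Q = 828/5, so price P = 379 - 828/5 = 1067/5.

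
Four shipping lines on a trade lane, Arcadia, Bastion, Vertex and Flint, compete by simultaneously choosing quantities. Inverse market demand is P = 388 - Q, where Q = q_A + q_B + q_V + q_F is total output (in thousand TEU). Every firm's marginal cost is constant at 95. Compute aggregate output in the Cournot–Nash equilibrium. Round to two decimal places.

A representative firm's profit is π_i = q_i(388 - Q) - 95q_i.
First-order condition (treating rivals' output as given): 293 - 2q_i - Σ_{j≠i} q_j = 0.
With identical firms every q_j equals q_i, so Σ_{j≠i} q_j = 3q_i and 293 = 5q_i, giving q_i = 293/5.
Total output Q = 293/5 + 293/5 + 293/5 + 293/5 = 1172/5.

234.40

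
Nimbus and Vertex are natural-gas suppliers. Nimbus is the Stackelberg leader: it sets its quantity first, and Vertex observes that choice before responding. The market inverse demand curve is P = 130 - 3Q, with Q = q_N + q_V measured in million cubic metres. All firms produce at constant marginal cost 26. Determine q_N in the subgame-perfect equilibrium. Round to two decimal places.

17.33

Solve by backward induction. Given q_N, the follower Vertex maximises π_V = (130 - 3q_N - 3q_V)q_V - 26q_V.
∂π_V/∂q_V = 104 - 3q_N - 6q_V = 0 gives the reaction function q_V = (104 - 3q_N)/6.
Nimbus substitutes q_V(q_N) into its own profit: π_N = q_N(130 - 3q_N - (104 - 3q_N)/2) - 26q_N = (78 - (3/2)q_N)q_N - 26q_N.
Maximising: ∂π_N/∂q_N = 52 - 3q_N = 0, giving q_N = 52/3.
Then q_V = (104 - 3·(52/3))/6 = 26/3.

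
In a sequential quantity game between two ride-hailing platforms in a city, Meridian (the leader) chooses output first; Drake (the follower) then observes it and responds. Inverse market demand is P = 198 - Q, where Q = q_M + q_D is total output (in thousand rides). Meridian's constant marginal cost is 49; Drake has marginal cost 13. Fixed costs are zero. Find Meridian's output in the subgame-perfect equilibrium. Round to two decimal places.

56.50

The follower Drake best-responds to any q_M: π_D = (198 - Q)q_D - 13q_D.
∂π_D/∂q_D = 185 - q_M - 2q_D = 0 gives the reaction function q_D = (185 - q_M)/2.
The leader anticipates this reaction. Substituting into P = 198 - Q gives P = 211/2 - (1/2)q_M, so π_M = (211/2 - (1/2)q_M)q_M - 49q_M.
Leader FOC: 113/2 - q_M = 0, so q_M = 113/2.
Then q_D = (185 - 113/2)/2 = 257/4.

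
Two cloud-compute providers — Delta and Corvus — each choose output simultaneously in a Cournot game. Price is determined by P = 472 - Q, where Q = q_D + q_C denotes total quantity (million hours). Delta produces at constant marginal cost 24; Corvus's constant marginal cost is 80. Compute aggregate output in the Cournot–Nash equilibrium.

Delta's profit: π_D = (472 - Q)q_D - (24q_D). Setting ∂π_D/∂q_D = 0: 448 - 2q_D - (q_C) = 0.
Corvus's profit: π_C = (472 - Q)q_C - (80q_C). Setting ∂π_C/∂q_C = 0: 392 - 2q_C - (q_D) = 0.
Rearranging gives the reaction functions q_D = (448 - q_C)/2 and q_C = (392 - q_D)/2.
Solving the pair: q_D = 168, q_C = 112.
Total output Q = 168 + 112 = 280.

280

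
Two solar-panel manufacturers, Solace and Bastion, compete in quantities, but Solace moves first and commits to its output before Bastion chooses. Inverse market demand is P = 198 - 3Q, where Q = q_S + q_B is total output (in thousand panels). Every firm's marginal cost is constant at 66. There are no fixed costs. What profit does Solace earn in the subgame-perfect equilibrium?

726

Solve by backward induction. Given q_S, the follower Bastion maximises π_B = (198 - 3q_S - 3q_B)q_B - 66q_B.
Setting the follower's marginal profit to zero, 132 - 3q_S - 6q_B = 0, i.e. q_B = (132 - 3q_S)/6.
Solace substitutes q_B(q_S) into its own profit: π_S = q_S(198 - 3q_S - (132 - 3q_S)/2) - 66q_S = (132 - (3/2)q_S)q_S - 66q_S.
Maximising: ∂π_S/∂q_S = 66 - 3q_S = 0, giving q_S = 22.
Then q_B = (132 - 3·22)/6 = 11.
Price P = 198 - 3·33 = 99.
Solace's profit: (99 - 66)·22 = 726.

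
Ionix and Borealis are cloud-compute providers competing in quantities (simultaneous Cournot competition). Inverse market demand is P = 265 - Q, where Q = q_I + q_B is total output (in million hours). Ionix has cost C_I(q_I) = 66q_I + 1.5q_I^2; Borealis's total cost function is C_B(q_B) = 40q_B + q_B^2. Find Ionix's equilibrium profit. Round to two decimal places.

Ionix's profit: π_I = (265 - Q)q_I - (66q_I + (3/2)q_I²). Setting ∂π_I/∂q_I = 0: 199 - 5q_I - (q_B) = 0.
Borealis's first-order condition: 225 - 4q_B - (q_I) = 0.
So q_I = (199 - q_B)/5 and q_B = (225 - q_I)/4.
Substituting one into the other gives q_I = 571/19 and q_B = 926/19.
Price P = 265 - 1497/19 = 186.2105.
Ionix's profit: 186.2105·(571/19) - 66·(571/19) - (3/2)(571/19)² = 2257.9017.

2257.90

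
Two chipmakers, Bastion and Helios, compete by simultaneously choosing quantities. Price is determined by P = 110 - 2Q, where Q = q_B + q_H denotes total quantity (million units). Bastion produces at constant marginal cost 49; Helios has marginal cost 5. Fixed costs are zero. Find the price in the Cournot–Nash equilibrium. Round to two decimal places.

Bastion's profit: π_B = (110 - 2Q)q_B - (49q_B). Setting ∂π_B/∂q_B = 0: 61 - 4q_B - 2(q_H) = 0.
Helios's profit: π_H = (110 - 2Q)q_H - (5q_H). Setting ∂π_H/∂q_H = 0: 105 - 4q_H - 2(q_B) = 0.
So q_B = (61 - 2q_H)/4 and q_H = (105 - 2q_B)/4.
Substituting one into the other gives q_B = 17/6 and q_H = 149/6.
Total output Q = 83/3, so price P = 110 - 2·(83/3) = 164/3.

54.67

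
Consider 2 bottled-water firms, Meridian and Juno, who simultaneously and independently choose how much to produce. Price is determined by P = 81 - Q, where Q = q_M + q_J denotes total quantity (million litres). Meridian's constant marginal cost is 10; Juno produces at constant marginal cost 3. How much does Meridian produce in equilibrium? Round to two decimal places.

21.33

Meridian's profit: π_M = (81 - Q)q_M - (10q_M). Setting ∂π_M/∂q_M = 0: 71 - 2q_M - (q_J) = 0.
Juno's profit: π_J = (81 - Q)q_J - (3q_J). Setting ∂π_J/∂q_J = 0: 78 - 2q_J - (q_M) = 0.
Best responses: q_M = (71 - q_J)/2, q_J = (78 - q_M)/2.
Substituting one into the other gives q_M = 64/3 and q_J = 85/3.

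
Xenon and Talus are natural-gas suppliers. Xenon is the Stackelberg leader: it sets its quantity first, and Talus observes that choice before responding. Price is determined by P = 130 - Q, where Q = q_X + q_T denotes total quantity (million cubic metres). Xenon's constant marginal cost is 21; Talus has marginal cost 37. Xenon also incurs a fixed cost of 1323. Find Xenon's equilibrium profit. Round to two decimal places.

The follower Talus best-responds to any q_X: π_T = (130 - Q)q_T - 37q_T.
Setting the follower's marginal profit to zero, 93 - q_X - 2q_T = 0, i.e. q_T = (93 - q_X)/2.
The leader anticipates this reaction. Substituting into P = 130 - Q gives P = 167/2 - (1/2)q_X, so π_X = (167/2 - (1/2)q_X)q_X - 21q_X.
The leader's first-order condition 125/2 - q_X = 0 yields q_X = 125/2.
Then q_T = (93 - 125/2)/2 = 61/4.
Price P = 130 - 311/4 = 209/4.
Xenon's profit: (209/4 - 21)·(125/2) - 1323 = 630.1250.

630.13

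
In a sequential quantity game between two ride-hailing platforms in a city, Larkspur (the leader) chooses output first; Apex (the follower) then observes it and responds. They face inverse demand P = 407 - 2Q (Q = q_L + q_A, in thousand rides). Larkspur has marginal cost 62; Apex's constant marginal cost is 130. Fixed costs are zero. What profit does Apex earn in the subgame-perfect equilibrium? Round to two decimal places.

The follower Apex best-responds to any q_L: π_A = (407 - 2Q)q_A - 130q_A.
∂π_A/∂q_A = 277 - 2q_L - 4q_A = 0 gives the reaction function q_A = (277 - 2q_L)/4.
Larkspur substitutes q_A(q_L) into its own profit: π_L = q_L(407 - 2q_L - (277 - 2q_L)/2) - 62q_L = (537/2 - q_L)q_L - 62q_L.
Maximising: ∂π_L/∂q_L = 413/2 - 2q_L = 0, giving q_L = 413/4.
Then q_A = (277 - 2·(413/4))/4 = 141/8.
Price P = 407 - 2·(967/8) = 661/4.
Apex's profit: (661/4 - 130)·(141/8) = 621.2813.

621.28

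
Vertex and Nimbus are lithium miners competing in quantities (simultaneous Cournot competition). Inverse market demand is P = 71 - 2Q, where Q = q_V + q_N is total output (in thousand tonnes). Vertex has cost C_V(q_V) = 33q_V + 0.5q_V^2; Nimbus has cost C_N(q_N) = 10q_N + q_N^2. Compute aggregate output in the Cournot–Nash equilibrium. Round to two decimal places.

12.88

Vertex's profit: π_V = (71 - 2Q)q_V - (33q_V + (1/2)q_V²). Setting ∂π_V/∂q_V = 0: 38 - 5q_V - 2(q_N) = 0.
Nimbus's first-order condition: 61 - 6q_N - 2(q_V) = 0.
Rearranging gives the reaction functions q_V = (38 - 2q_N)/5 and q_N = (61 - 2q_V)/6.
Substituting one into the other gives q_V = 53/13 and q_N = 229/26.
Total output Q = 53/13 + 229/26 = 335/26.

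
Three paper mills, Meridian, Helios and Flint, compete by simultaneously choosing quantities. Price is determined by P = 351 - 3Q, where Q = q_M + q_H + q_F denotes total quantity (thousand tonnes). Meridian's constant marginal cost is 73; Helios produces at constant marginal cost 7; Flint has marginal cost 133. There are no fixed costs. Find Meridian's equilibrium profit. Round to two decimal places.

1541.33

Meridian's profit: π_M = (351 - 3Q)q_M - (73q_M). Setting ∂π_M/∂q_M = 0: 278 - 6q_M - 3(q_H + q_F) = 0.
Helios's first-order condition: 344 - 6q_H - 3(q_M + q_F) = 0.
Flint's profit: π_F = (351 - 3Q)q_F - (133q_F). Setting ∂π_F/∂q_F = 0: 218 - 6q_F - 3(q_M + q_H) = 0.
Summing all 3 equations gives 840 − 12Q = 0, hence Q = 70.
Back-substituting: q_M = (278 − 210)/3 = 68/3, q_H = (344 − 210)/3 = 134/3, q_F = (218 − 210)/3 = 8/3.
Price P = 351 - 3·70 = 141.
Meridian's profit: (141 - 73)·(68/3) = 1541.3333.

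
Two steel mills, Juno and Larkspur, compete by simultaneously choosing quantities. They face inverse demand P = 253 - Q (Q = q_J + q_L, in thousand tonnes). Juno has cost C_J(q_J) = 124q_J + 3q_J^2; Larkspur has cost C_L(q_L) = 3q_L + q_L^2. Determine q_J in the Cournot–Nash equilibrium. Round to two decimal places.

8.58

Juno's profit: π_J = (253 - Q)q_J - (124q_J + 3q_J²). Setting ∂π_J/∂q_J = 0: 129 - 8q_J - (q_L) = 0.
Larkspur's profit: π_L = (253 - Q)q_L - (3q_L + q_L²). Setting ∂π_L/∂q_L = 0: 250 - 4q_L - (q_J) = 0.
Rearranging gives the reaction functions q_J = (129 - q_L)/8 and q_L = (250 - q_J)/4.
Solving the pair: q_J = 266/31, q_L = 1871/31.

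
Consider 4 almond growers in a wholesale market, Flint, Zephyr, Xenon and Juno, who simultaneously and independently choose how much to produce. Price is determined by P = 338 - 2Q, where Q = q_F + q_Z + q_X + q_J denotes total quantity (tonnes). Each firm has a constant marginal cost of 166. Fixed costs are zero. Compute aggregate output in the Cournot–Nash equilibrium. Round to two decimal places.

Each firm earns π_i = (338 - 2Q)q_i - 166q_i.
First-order condition (treating rivals' output as given): 172 - 4q_i - 2·Σ_{j≠i} q_j = 0.
With identical firms every q_j equals q_i, so Σ_{j≠i} q_j = 3q_i and 172 = 10q_i, giving q_i = 86/5.
Total output Q = 86/5 + 86/5 + 86/5 + 86/5 = 344/5.

68.80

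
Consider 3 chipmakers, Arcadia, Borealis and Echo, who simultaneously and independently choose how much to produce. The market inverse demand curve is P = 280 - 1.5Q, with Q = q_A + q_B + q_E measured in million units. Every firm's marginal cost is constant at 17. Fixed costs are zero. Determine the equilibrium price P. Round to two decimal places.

A representative firm's profit is π_i = q_i(280 - 1.5Q) - 17q_i.
First-order condition (treating rivals' output as given): 263 - 3q_i - (3/2)·Σ_{j≠i} q_j = 0.
With identical firms every q_j equals q_i, so Σ_{j≠i} q_j = 2q_i and 263 = 6q_i, giving q_i = 263/6.
Total output Q = 263/2, so price P = 280 - (3/2)·(263/2) = 331/4.

82.75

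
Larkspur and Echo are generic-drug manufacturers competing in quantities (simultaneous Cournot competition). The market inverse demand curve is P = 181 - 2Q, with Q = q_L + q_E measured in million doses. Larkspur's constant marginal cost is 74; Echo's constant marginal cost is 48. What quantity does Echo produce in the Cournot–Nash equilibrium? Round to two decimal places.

26.50

Larkspur's profit: π_L = (181 - 2Q)q_L - (74q_L). Setting ∂π_L/∂q_L = 0: 107 - 4q_L - 2(q_E) = 0.
Echo's profit: π_E = (181 - 2Q)q_E - (48q_E). Setting ∂π_E/∂q_E = 0: 133 - 4q_E - 2(q_L) = 0.
So q_L = (107 - 2q_E)/4 and q_E = (133 - 2q_L)/4.
Solving the pair: q_L = 27/2, q_E = 53/2.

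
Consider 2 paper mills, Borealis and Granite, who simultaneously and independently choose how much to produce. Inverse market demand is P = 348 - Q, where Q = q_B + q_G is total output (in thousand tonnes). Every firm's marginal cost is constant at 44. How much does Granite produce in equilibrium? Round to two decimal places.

A representative firm's profit is π_i = q_i(348 - Q) - 44q_i.
Setting ∂π_i/∂q_i = 0 with rivals' quantities fixed: 304 - 2q_i - q_j = 0.
With identical firms every q_j equals q_i, so q_j = q_i and 304 = 3q_i, giving q_i = 304/3.

101.33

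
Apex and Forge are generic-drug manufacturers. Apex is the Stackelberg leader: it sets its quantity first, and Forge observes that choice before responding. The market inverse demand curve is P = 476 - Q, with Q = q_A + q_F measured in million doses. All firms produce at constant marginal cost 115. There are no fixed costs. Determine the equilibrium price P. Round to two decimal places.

205.25

The follower Forge best-responds to any q_A: π_F = (476 - Q)q_F - 115q_F.
Follower FOC: 361 - q_A - 2q_F = 0, so q_F(q_A) = (361 - q_A)/2.
Apex substitutes q_F(q_A) into its own profit: π_A = q_A(476 - q_A - (361 - q_A)/2) - 115q_A = (591/2 - (1/2)q_A)q_A - 115q_A.
Maximising: ∂π_A/∂q_A = 361/2 - q_A = 0, giving q_A = 361/2.
Then q_F = (361 - 361/2)/2 = 361/4.
Total output Q = 1083/4, so price P = 476 - 1083/4 = 821/4.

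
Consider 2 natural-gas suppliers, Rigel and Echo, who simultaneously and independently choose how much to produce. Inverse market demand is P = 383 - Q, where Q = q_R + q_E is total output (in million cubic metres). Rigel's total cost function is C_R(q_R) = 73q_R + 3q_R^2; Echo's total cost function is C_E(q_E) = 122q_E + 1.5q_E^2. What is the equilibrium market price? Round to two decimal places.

304.36

Rigel's profit: π_R = (383 - Q)q_R - (73q_R + 3q_R²). Setting ∂π_R/∂q_R = 0: 310 - 8q_R - (q_E) = 0.
Echo's first-order condition: 261 - 5q_E - (q_R) = 0.
Best responses: q_R = (310 - q_E)/8, q_E = (261 - q_R)/5.
Substituting one into the other gives q_R = 1289/39 and q_E = 1778/39.
Total output Q = 78.6410, so price P = 383 - 78.6410 = 304.3590.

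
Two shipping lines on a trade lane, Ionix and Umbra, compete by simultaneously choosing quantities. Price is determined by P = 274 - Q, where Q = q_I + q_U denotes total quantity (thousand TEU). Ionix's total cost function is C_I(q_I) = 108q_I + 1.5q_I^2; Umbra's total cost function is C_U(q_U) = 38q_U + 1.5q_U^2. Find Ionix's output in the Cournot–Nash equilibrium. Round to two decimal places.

Ionix's profit: π_I = (274 - Q)q_I - (108q_I + (3/2)q_I²). Setting ∂π_I/∂q_I = 0: 166 - 5q_I - (q_U) = 0.
Umbra's first-order condition: 236 - 5q_U - (q_I) = 0.
So q_I = (166 - q_U)/5 and q_U = (236 - q_I)/5.
Solving the pair: q_I = 99/4, q_U = 169/4.

24.75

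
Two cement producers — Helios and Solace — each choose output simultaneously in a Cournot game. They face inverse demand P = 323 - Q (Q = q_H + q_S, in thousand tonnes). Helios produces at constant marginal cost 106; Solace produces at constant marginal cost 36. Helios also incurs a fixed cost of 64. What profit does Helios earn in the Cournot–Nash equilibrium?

2337

Helios's profit: π_H = (323 - Q)q_H - (106q_H). Setting ∂π_H/∂q_H = 0: 217 - 2q_H - (q_S) = 0.
Solace's profit: π_S = (323 - Q)q_S - (36q_S). Setting ∂π_S/∂q_S = 0: 287 - 2q_S - (q_H) = 0.
So q_H = (217 - q_S)/2 and q_S = (287 - q_H)/2.
Solving the pair: q_H = 49, q_S = 119.
Price P = 323 - 168 = 155.
Helios's profit: (155 - 106)·49 - 64 = 2337.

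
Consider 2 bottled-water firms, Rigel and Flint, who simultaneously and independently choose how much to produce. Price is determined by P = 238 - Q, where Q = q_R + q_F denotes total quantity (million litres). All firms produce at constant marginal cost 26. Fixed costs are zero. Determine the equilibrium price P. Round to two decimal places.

Each firm earns π_i = (238 - Q)q_i - 26q_i.
First-order condition (treating rivals' output as given): 212 - 2q_i - q_j = 0.
By symmetry each firm produces the same amount; substituting q_j = q_i yields q_i = 212/3.
Total output Q = 424/3, so price P = 238 - 424/3 = 290/3.

96.67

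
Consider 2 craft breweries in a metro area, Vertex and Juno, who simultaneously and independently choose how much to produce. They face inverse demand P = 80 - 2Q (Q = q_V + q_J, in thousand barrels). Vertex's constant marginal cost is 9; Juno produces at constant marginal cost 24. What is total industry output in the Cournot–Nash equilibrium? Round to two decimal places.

Vertex's profit: π_V = (80 - 2Q)q_V - (9q_V). Setting ∂π_V/∂q_V = 0: 71 - 4q_V - 2(q_J) = 0.
Juno's first-order condition: 56 - 4q_J - 2(q_V) = 0.
Best responses: q_V = (71 - 2q_J)/4, q_J = (56 - 2q_V)/4.
Solving the pair: q_V = 43/3, q_J = 41/6.
Total output Q = 43/3 + 41/6 = 127/6.

21.17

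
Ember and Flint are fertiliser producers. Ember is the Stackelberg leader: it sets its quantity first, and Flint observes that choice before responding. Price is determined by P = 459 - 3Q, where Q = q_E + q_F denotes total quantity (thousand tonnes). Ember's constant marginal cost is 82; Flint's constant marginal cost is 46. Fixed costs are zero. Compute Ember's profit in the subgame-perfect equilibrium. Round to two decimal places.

4845.04

The follower Flint best-responds to any q_E: π_F = (459 - 3Q)q_F - 46q_F.
∂π_F/∂q_F = 413 - 3q_E - 6q_F = 0 gives the reaction function q_F = (413 - 3q_E)/6.
The leader anticipates this reaction. Substituting into P = 459 - 3Q gives P = 505/2 - (3/2)q_E, so π_E = (505/2 - (3/2)q_E)q_E - 82q_E.
Maximising: ∂π_E/∂q_E = 341/2 - 3q_E = 0, giving q_E = 341/6.
Then q_F = (413 - 3·(341/6))/6 = 485/12.
Price P = 459 - 3·(389/4) = 669/4.
Ember's profit: (669/4 - 82)·(341/6) = 4845.0417.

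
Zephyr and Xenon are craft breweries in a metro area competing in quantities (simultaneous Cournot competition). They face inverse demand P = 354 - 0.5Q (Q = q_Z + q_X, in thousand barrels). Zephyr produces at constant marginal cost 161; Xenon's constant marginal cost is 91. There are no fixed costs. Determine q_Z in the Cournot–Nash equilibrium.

82

Zephyr's profit: π_Z = (354 - 0.5Q)q_Z - (161q_Z). Setting ∂π_Z/∂q_Z = 0: 193 - q_Z - (1/2)(q_X) = 0.
Xenon's profit: π_X = (354 - 0.5Q)q_X - (91q_X). Setting ∂π_X/∂q_X = 0: 263 - q_X - (1/2)(q_Z) = 0.
So q_Z = (193 - (1/2)q_X) and q_X = (263 - (1/2)q_Z).
Substituting one into the other gives q_Z = 82 and q_X = 222.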